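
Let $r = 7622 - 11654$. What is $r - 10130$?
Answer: $-14162$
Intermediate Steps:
$r = -4032$ ($r = 7622 - 11654 = -4032$)
$r - 10130 = -4032 - 10130 = -14162$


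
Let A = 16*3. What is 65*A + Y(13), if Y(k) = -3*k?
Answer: 3081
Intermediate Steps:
A = 48
65*A + Y(13) = 65*48 - 3*13 = 3120 - 39 = 3081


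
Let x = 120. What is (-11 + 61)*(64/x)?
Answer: 80/3 ≈ 26.667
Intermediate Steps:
(-11 + 61)*(64/x) = (-11 + 61)*(64/120) = 50*(64*(1/120)) = 50*(8/15) = 80/3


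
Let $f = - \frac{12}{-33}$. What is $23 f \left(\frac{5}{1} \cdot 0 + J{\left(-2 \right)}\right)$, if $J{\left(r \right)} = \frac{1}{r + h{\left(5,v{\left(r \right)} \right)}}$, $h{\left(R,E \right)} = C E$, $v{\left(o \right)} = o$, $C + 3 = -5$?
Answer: $\frac{46}{77} \approx 0.5974$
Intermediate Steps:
$C = -8$ ($C = -3 - 5 = -8$)
$f = \frac{4}{11}$ ($f = \left(-12\right) \left(- \frac{1}{33}\right) = \frac{4}{11} \approx 0.36364$)
$h{\left(R,E \right)} = - 8 E$
$J{\left(r \right)} = - \frac{1}{7 r}$ ($J{\left(r \right)} = \frac{1}{r - 8 r} = \frac{1}{\left(-7\right) r} = - \frac{1}{7 r}$)
$23 f \left(\frac{5}{1} \cdot 0 + J{\left(-2 \right)}\right) = 23 \cdot \frac{4}{11} \left(\frac{5}{1} \cdot 0 - \frac{1}{7 \left(-2\right)}\right) = \frac{92 \left(5 \cdot 1 \cdot 0 - - \frac{1}{14}\right)}{11} = \frac{92 \left(5 \cdot 0 + \frac{1}{14}\right)}{11} = \frac{92 \left(0 + \frac{1}{14}\right)}{11} = \frac{92}{11} \cdot \frac{1}{14} = \frac{46}{77}$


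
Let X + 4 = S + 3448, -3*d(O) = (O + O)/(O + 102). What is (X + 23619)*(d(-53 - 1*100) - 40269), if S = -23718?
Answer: -134706495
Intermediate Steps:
d(O) = -2*O/(3*(102 + O)) (d(O) = -(O + O)/(3*(O + 102)) = -2*O/(3*(102 + O)))
X = -20274 (X = -4 + (-23718 + 3448) = -4 - 20270 = -20274)
(X + 23619)*(d(-53 - 1*100) - 40269) = (-20274 + 23619)*(-2*(-53 - 1*100)/(306 + 3*(-53 - 1*100)) - 40269) = 3345*(-2*(-53 - 100)/(306 + 3*(-53 - 100)) - 40269) = 3345*(-2*(-153)/(306 + 3*(-153)) - 40269) = 3345*(-2*(-153)/(306 - 459) - 40269) = 3345*(-2*(-153)/(-153) - 40269) = 3345*(-2*(-153)*(-1/153) - 40269) = 3345*(-2 - 40269) = 3345*(-40271) = -134706495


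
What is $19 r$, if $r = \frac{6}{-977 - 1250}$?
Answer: $- \frac{114}{2227} \approx -0.05119$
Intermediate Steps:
$r = - \frac{6}{2227}$ ($r = \frac{6}{-2227} = 6 \left(- \frac{1}{2227}\right) = - \frac{6}{2227} \approx -0.0026942$)
$19 r = 19 \left(- \frac{6}{2227}\right) = - \frac{114}{2227}$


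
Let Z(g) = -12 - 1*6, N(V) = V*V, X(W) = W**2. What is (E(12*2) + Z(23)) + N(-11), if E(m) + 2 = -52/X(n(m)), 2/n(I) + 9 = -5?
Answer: -2447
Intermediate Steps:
n(I) = -1/7 (n(I) = 2/(-9 - 5) = 2/(-14) = 2*(-1/14) = -1/7)
N(V) = V**2
E(m) = -2550 (E(m) = -2 - 52/((-1/7)**2) = -2 - 52/1/49 = -2 - 52*49 = -2 - 2548 = -2550)
Z(g) = -18 (Z(g) = -12 - 6 = -18)
(E(12*2) + Z(23)) + N(-11) = (-2550 - 18) + (-11)**2 = -2568 + 121 = -2447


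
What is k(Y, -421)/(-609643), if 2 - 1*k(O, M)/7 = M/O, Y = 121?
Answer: -4641/73766803 ≈ -6.2914e-5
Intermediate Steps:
k(O, M) = 14 - 7*M/O
k(Y, -421)/(-609643) = (14 - 7*(-421)/121)/(-609643) = (14 - 7*(-421)*1/121)*(-1/609643) = (14 + 2947/121)*(-1/609643) = (4641/121)*(-1/609643) = -4641/73766803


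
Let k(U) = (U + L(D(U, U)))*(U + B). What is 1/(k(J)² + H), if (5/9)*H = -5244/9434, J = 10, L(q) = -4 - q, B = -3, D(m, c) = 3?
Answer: 23585/10377387 ≈ 0.0022727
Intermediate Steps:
k(U) = (-7 + U)*(-3 + U) (k(U) = (U + (-4 - 1*3))*(U - 3) = (U + (-4 - 3))*(-3 + U) = (U - 7)*(-3 + U) = (-7 + U)*(-3 + U))
H = -23598/23585 (H = 9*(-5244/9434)/5 = 9*(-5244*1/9434)/5 = (9/5)*(-2622/4717) = -23598/23585 ≈ -1.0006)
1/(k(J)² + H) = 1/((21 + 10² - 10*10)² - 23598/23585) = 1/((21 + 100 - 100)² - 23598/23585) = 1/(21² - 23598/23585) = 1/(441 - 23598/23585) = 1/(10377387/23585) = 23585/10377387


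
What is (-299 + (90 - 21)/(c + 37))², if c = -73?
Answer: 13039321/144 ≈ 90551.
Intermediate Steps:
(-299 + (90 - 21)/(c + 37))² = (-299 + (90 - 21)/(-73 + 37))² = (-299 + 69/(-36))² = (-299 + 69*(-1/36))² = (-299 - 23/12)² = (-3611/12)² = 13039321/144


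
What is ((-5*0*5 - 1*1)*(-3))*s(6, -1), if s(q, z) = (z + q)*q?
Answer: 90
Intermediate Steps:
s(q, z) = q*(q + z) (s(q, z) = (q + z)*q = q*(q + z))
((-5*0*5 - 1*1)*(-3))*s(6, -1) = ((-5*0*5 - 1*1)*(-3))*(6*(6 - 1)) = ((0*5 - 1)*(-3))*(6*5) = ((0 - 1)*(-3))*30 = -1*(-3)*30 = 3*30 = 90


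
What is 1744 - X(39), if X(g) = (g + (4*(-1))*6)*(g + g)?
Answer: 574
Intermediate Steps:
X(g) = 2*g*(-24 + g) (X(g) = (g - 4*6)*(2*g) = (g - 24)*(2*g) = (-24 + g)*(2*g) = 2*g*(-24 + g))
1744 - X(39) = 1744 - 2*39*(-24 + 39) = 1744 - 2*39*15 = 1744 - 1*1170 = 1744 - 1170 = 574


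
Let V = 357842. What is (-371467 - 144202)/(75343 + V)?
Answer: -515669/433185 ≈ -1.1904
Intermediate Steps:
(-371467 - 144202)/(75343 + V) = (-371467 - 144202)/(75343 + 357842) = -515669/433185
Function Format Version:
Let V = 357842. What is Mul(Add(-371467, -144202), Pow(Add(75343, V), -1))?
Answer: Rational(-515669, 433185) ≈ -1.1904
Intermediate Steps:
Mul(Add(-371467, -144202), Pow(Add(75343, V), -1)) = Mul(Add(-371467, -144202), Pow(Add(75343, 357842), -1)) = Mul(-515669, Pow(433185, -1)) = Mul(-515669, Rational(1, 433185)) = Rational(-515669, 433185)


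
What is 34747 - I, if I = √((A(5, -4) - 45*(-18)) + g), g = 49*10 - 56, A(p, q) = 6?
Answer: 34747 - 25*√2 ≈ 34712.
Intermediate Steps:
g = 434 (g = 490 - 56 = 434)
I = 25*√2 (I = √((6 - 45*(-18)) + 434) = √((6 + 810) + 434) = √(816 + 434) = √1250 = 25*√2 ≈ 35.355)
34747 - I = 34747 - 25*√2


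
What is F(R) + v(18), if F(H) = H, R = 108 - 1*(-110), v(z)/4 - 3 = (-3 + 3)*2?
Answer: 230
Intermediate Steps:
v(z) = 12 (v(z) = 12 + 4*((-3 + 3)*2) = 12 + 4*(0*2) = 12 + 4*0 = 12 + 0 = 12)
R = 218 (R = 108 + 110 = 218)
F(R) + v(18) = 218 + 12 = 230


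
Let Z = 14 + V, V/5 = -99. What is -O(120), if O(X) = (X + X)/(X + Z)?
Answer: 240/361 ≈ 0.66482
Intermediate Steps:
V = -495 (V = 5*(-99) = -495)
Z = -481 (Z = 14 - 495 = -481)
O(X) = 2*X/(-481 + X) (O(X) = (X + X)/(X - 481) = (2*X)/(-481 + X) = 2*X/(-481 + X))
-O(120) = -2*120/(-481 + 120) = -2*120/(-361) = -2*120*(-1)/361 = -1*(-240/361) = 240/361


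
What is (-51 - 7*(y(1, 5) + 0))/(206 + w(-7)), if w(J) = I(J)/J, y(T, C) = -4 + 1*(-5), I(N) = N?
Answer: 4/69 ≈ 0.057971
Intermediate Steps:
y(T, C) = -9 (y(T, C) = -4 - 5 = -9)
w(J) = 1 (w(J) = J/J = 1)
(-51 - 7*(y(1, 5) + 0))/(206 + w(-7)) = (-51 - 7*(-9 + 0))/(206 + 1) = (-51 - 7*(-9))/207 = (-51 + 63)*(1/207) = 12*(1/207) = 4/69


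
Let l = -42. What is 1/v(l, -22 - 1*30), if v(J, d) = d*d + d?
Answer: 1/2652 ≈ 0.00037707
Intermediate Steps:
v(J, d) = d + d² (v(J, d) = d² + d = d + d²)
1/v(l, -22 - 1*30) = 1/((-22 - 1*30)*(1 + (-22 - 1*30))) = 1/((-22 - 30)*(1 + (-22 - 30))) = 1/(-52*(1 - 52)) = 1/(-52*(-51)) = 1/2652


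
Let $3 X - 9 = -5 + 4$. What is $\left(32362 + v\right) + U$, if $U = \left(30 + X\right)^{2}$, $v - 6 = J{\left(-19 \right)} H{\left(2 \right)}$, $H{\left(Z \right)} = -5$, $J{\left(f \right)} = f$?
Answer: $\frac{301771}{9} \approx 33530.0$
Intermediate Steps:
$X = \frac{8}{3}$ ($X = 3 + \frac{-5 + 4}{3} = 3 + \frac{1}{3} \left(-1\right) = 3 - \frac{1}{3} = \frac{8}{3} \approx 2.6667$)
$v = 101$ ($v = 6 - -95 = 6 + 95 = 101$)
$U = \frac{9604}{9}$ ($U = \left(30 + \frac{8}{3}\right)^{2} = \left(\frac{98}{3}\right)^{2} = \frac{9604}{9} \approx 1067.1$)
$\left(32362 + v\right) + U = \left(32362 + 101\right) + \frac{9604}{9} = 32463 + \frac{9604}{9} = \frac{301771}{9}$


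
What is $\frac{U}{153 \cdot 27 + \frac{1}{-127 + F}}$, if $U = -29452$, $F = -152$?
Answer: $- \frac{2054277}{288137} \approx -7.1295$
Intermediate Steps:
$\frac{U}{153 \cdot 27 + \frac{1}{-127 + F}} = - \frac{29452}{153 \cdot 27 + \frac{1}{-127 - 152}} = - \frac{29452}{4131 + \frac{1}{-279}} = - \frac{29452}{4131 - \frac{1}{279}} = - \frac{29452}{\frac{1152548}{279}} = \left(-29452\right) \frac{279}{1152548} = - \frac{2054277}{288137}$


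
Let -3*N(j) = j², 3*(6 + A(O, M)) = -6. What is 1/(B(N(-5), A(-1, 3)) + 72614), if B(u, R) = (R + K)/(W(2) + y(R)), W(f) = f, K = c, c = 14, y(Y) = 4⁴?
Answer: 43/3122403 ≈ 1.3771e-5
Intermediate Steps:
y(Y) = 256
A(O, M) = -8 (A(O, M) = -6 + (⅓)*(-6) = -6 - 2 = -8)
K = 14
N(j) = -j²/3
B(u, R) = 7/129 + R/258 (B(u, R) = (R + 14)/(2 + 256) = (14 + R)/258 = (14 + R)*(1/258) = 7/129 + R/258)
1/(B(N(-5), A(-1, 3)) + 72614) = 1/((7/129 + (1/258)*(-8)) + 72614) = 1/((7/129 - 4/129) + 72614) = 1/(1/43 + 72614) = 1/(3122403/43) = 43/3122403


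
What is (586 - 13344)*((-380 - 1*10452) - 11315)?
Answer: 282551426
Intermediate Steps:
(586 - 13344)*((-380 - 1*10452) - 11315) = -12758*((-380 - 10452) - 11315) = -12758*(-10832 - 11315) = -12758*(-22147) = 282551426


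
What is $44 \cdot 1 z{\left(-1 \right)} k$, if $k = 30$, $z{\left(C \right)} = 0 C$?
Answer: $0$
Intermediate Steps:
$z{\left(C \right)} = 0$
$44 \cdot 1 z{\left(-1 \right)} k = 44 \cdot 1 \cdot 0 \cdot 30 = 44 \cdot 0 \cdot 30 = 0 \cdot 30 = 0$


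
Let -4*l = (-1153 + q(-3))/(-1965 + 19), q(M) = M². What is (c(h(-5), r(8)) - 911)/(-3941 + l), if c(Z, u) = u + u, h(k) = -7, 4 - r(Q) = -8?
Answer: 863051/3834736 ≈ 0.22506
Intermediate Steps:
r(Q) = 12 (r(Q) = 4 - 1*(-8) = 4 + 8 = 12)
l = -143/973 (l = -(-1153 + (-3)²)/(4*(-1965 + 19)) = -(-1153 + 9)/(4*(-1946)) = -(-286)*(-1)/1946 = -¼*572/973 = -143/973 ≈ -0.14697)
c(Z, u) = 2*u
(c(h(-5), r(8)) - 911)/(-3941 + l) = (2*12 - 911)/(-3941 - 143/973) = (24 - 911)/(-3834736/973) = -887*(-973/3834736) = 863051/3834736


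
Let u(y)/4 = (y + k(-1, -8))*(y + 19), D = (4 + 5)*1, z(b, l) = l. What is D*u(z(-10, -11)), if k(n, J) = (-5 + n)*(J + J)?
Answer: 24480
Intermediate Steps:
D = 9 (D = 9*1 = 9)
k(n, J) = 2*J*(-5 + n) (k(n, J) = (-5 + n)*(2*J) = 2*J*(-5 + n))
u(y) = 4*(19 + y)*(96 + y) (u(y) = 4*((y + 2*(-8)*(-5 - 1))*(y + 19)) = 4*((y + 2*(-8)*(-6))*(19 + y)) = 4*((y + 96)*(19 + y)) = 4*((96 + y)*(19 + y)) = 4*((19 + y)*(96 + y)) = 4*(19 + y)*(96 + y))
D*u(z(-10, -11)) = 9*(7296 + 4*(-11)² + 460*(-11)) = 9*(7296 + 4*121 - 5060) = 9*(7296 + 484 - 5060) = 9*2720 = 24480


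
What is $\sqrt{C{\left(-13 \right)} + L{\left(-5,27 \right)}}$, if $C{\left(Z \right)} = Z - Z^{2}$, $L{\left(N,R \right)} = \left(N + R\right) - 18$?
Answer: $i \sqrt{178} \approx 13.342 i$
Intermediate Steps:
$L{\left(N,R \right)} = -18 + N + R$
$\sqrt{C{\left(-13 \right)} + L{\left(-5,27 \right)}} = \sqrt{- 13 \left(1 - -13\right) - -4} = \sqrt{- 13 \left(1 + 13\right) + 4} = \sqrt{\left(-13\right) 14 + 4} = \sqrt{-182 + 4} = \sqrt{-178} = i \sqrt{178}$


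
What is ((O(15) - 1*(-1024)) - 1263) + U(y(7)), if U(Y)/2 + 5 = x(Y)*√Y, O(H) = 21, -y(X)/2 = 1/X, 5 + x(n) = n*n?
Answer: -228 - 482*I*√14/343 ≈ -228.0 - 5.258*I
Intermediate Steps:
x(n) = -5 + n² (x(n) = -5 + n*n = -5 + n²)
y(X) = -2/X
U(Y) = -10 + 2*√Y*(-5 + Y²) (U(Y) = -10 + 2*((-5 + Y²)*√Y) = -10 + 2*(√Y*(-5 + Y²)) = -10 + 2*√Y*(-5 + Y²))
((O(15) - 1*(-1024)) - 1263) + U(y(7)) = ((21 - 1*(-1024)) - 1263) + (-10 + 2*√(-2/7)*(-5 + (-2/7)²)) = ((21 + 1024) - 1263) + (-10 + 2*√(-2*⅐)*(-5 + (-2*⅐)²)) = (1045 - 1263) + (-10 + 2*√(-2/7)*(-5 + (-2/7)²)) = -218 + (-10 + 2*(I*√14/7)*(-5 + 4/49)) = -218 + (-10 + 2*(I*√14/7)*(-241/49)) = -218 + (-10 - 482*I*√14/343) = -228 - 482*I*√14/343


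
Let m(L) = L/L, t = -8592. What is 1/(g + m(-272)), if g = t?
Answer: -1/8591 ≈ -0.00011640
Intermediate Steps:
m(L) = 1
g = -8592
1/(g + m(-272)) = 1/(-8592 + 1) = 1/(-8591) = -1/8591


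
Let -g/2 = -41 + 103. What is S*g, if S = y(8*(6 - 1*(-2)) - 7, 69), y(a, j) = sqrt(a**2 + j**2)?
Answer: -372*sqrt(890) ≈ -11098.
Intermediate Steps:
S = 3*sqrt(890) (S = sqrt((8*(6 - 1*(-2)) - 7)**2 + 69**2) = sqrt((8*(6 + 2) - 7)**2 + 4761) = sqrt((8*8 - 7)**2 + 4761) = sqrt((64 - 7)**2 + 4761) = sqrt(57**2 + 4761) = sqrt(3249 + 4761) = sqrt(8010) = 3*sqrt(890) ≈ 89.499)
g = -124 (g = -2*(-41 + 103) = -2*62 = -124)
S*g = (3*sqrt(890))*(-124) = -372*sqrt(890)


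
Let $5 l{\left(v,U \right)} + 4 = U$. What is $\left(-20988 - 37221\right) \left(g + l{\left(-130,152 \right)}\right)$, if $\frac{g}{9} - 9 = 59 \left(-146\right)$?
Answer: $\frac{22531365093}{5} \approx 4.5063 \cdot 10^{9}$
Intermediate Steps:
$g = -77445$ ($g = 81 + 9 \cdot 59 \left(-146\right) = 81 + 9 \left(-8614\right) = 81 - 77526 = -77445$)
$l{\left(v,U \right)} = - \frac{4}{5} + \frac{U}{5}$
$\left(-20988 - 37221\right) \left(g + l{\left(-130,152 \right)}\right) = \left(-20988 - 37221\right) \left(-77445 + \left(- \frac{4}{5} + \frac{1}{5} \cdot 152\right)\right) = - 58209 \left(-77445 + \left(- \frac{4}{5} + \frac{152}{5}\right)\right) = - 58209 \left(-77445 + \frac{148}{5}\right) = \left(-58209\right) \left(- \frac{387077}{5}\right) = \frac{22531365093}{5}$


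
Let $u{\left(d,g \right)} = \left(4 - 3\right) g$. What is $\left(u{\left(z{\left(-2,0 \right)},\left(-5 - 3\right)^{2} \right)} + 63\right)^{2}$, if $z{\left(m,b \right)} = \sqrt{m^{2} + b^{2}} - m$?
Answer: $16129$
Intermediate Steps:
$z{\left(m,b \right)} = \sqrt{b^{2} + m^{2}} - m$
$u{\left(d,g \right)} = g$ ($u{\left(d,g \right)} = 1 g = g$)
$\left(u{\left(z{\left(-2,0 \right)},\left(-5 - 3\right)^{2} \right)} + 63\right)^{2} = \left(\left(-5 - 3\right)^{2} + 63\right)^{2} = \left(\left(-8\right)^{2} + 63\right)^{2} = \left(64 + 63\right)^{2} = 127^{2} = 16129$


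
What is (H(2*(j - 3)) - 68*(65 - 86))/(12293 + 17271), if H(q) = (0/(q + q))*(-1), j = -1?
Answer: 357/7391 ≈ 0.048302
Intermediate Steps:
H(q) = 0 (H(q) = (0/((2*q)))*(-1) = (0*(1/(2*q)))*(-1) = 0*(-1) = 0)
(H(2*(j - 3)) - 68*(65 - 86))/(12293 + 17271) = (0 - 68*(65 - 86))/(12293 + 17271) = (0 - 68*(-21))/29564 = (0 + 1428)*(1/29564) = 1428*(1/29564) = 357/7391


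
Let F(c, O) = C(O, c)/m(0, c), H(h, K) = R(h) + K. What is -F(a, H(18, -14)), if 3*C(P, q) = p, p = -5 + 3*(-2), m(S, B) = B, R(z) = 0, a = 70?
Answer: 11/210 ≈ 0.052381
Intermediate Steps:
p = -11 (p = -5 - 6 = -11)
H(h, K) = K (H(h, K) = 0 + K = K)
C(P, q) = -11/3 (C(P, q) = (1/3)*(-11) = -11/3)
F(c, O) = -11/(3*c)
-F(a, H(18, -14)) = -(-11)/(3*70) = -1*(-11/210) = 11/210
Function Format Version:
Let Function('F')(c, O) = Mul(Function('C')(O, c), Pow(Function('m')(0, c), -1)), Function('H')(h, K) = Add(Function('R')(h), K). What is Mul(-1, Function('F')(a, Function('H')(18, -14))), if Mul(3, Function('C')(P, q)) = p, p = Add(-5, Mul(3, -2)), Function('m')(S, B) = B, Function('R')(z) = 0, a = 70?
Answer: Rational(11, 210) ≈ 0.052381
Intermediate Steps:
p = -11 (p = Add(-5, -6) = -11)
Function('H')(h, K) = K (Function('H')(h, K) = Add(0, K) = K)
Function('C')(P, q) = Rational(-11, 3) (Function('C')(P, q) = Mul(Rational(1, 3), -11) = Rational(-11, 3))
Function('F')(c, O) = Mul(Rational(-11, 3), Pow(c, -1))
Mul(-1, Function('F')(a, Function('H')(18, -14))) = Mul(-1, Mul(Rational(-11, 3), Pow(70, -1))) = Mul(-1, Mul(Rational(-11, 3), Rational(1, 70))) = Mul(-1, Rational(-11, 210)) = Rational(11, 210)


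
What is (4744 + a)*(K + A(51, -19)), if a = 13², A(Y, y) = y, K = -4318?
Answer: -21307681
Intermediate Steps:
a = 169
(4744 + a)*(K + A(51, -19)) = (4744 + 169)*(-4318 - 19) = 4913*(-4337) = -21307681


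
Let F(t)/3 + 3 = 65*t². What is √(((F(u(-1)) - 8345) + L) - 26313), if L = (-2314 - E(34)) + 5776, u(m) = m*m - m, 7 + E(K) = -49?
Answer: I*√30369 ≈ 174.27*I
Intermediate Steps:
E(K) = -56 (E(K) = -7 - 49 = -56)
u(m) = m² - m
F(t) = -9 + 195*t² (F(t) = -9 + 3*(65*t²) = -9 + 195*t²)
L = 3518 (L = (-2314 - 1*(-56)) + 5776 = (-2314 + 56) + 5776 = -2258 + 5776 = 3518)
√(((F(u(-1)) - 8345) + L) - 26313) = √((((-9 + 195*(-(-1 - 1))²) - 8345) + 3518) - 26313) = √((((-9 + 195*(-1*(-2))²) - 8345) + 3518) - 26313) = √((((-9 + 195*2²) - 8345) + 3518) - 26313) = √((((-9 + 195*4) - 8345) + 3518) - 26313) = √((((-9 + 780) - 8345) + 3518) - 26313) = √(((771 - 8345) + 3518) - 26313) = √((-7574 + 3518) - 26313) = √(-4056 - 26313) = √(-30369) = I*√30369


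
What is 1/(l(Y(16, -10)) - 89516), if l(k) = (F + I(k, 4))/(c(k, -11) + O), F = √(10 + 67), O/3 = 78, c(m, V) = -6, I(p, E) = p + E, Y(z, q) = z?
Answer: -244915536/21923837636753 - 12*√77/21923837636753 ≈ -1.1171e-5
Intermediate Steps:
I(p, E) = E + p
O = 234 (O = 3*78 = 234)
F = √77 ≈ 8.7750
l(k) = 1/57 + k/228 + √77/228 (l(k) = (√77 + (4 + k))/(-6 + 234) = (4 + k + √77)/228 = (4 + k + √77)*(1/228) = 1/57 + k/228 + √77/228)
1/(l(Y(16, -10)) - 89516) = 1/((1/57 + (1/228)*16 + √77/228) - 89516) = 1/((1/57 + 4/57 + √77/228) - 89516) = 1/((5/57 + √77/228) - 89516) = 1/(-5102407/57 + √77/228)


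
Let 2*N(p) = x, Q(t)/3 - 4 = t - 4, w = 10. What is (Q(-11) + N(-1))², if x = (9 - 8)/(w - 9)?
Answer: 4225/4 ≈ 1056.3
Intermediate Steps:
x = 1 (x = (9 - 8)/(10 - 9) = 1/1 = 1*1 = 1)
Q(t) = 3*t (Q(t) = 12 + 3*(t - 4) = 12 + 3*(-4 + t) = 12 + (-12 + 3*t) = 3*t)
N(p) = ½ (N(p) = (½)*1 = ½)
(Q(-11) + N(-1))² = (3*(-11) + ½)² = (-33 + ½)² = (-65/2)² = 4225/4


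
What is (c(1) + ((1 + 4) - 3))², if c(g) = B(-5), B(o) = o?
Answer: 9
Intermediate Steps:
c(g) = -5
(c(1) + ((1 + 4) - 3))² = (-5 + ((1 + 4) - 3))² = (-5 + (5 - 3))² = (-5 + 2)² = (-3)² = 9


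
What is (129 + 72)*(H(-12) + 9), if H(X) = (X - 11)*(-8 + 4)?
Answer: 20301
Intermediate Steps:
H(X) = 44 - 4*X (H(X) = (-11 + X)*(-4) = 44 - 4*X)
(129 + 72)*(H(-12) + 9) = (129 + 72)*((44 - 4*(-12)) + 9) = 201*((44 + 48) + 9) = 201*(92 + 9) = 201*101 = 20301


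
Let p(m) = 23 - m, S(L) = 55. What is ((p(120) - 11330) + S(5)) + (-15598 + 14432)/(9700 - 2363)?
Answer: -7585230/667 ≈ -11372.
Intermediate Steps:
((p(120) - 11330) + S(5)) + (-15598 + 14432)/(9700 - 2363) = (((23 - 1*120) - 11330) + 55) + (-15598 + 14432)/(9700 - 2363) = (((23 - 120) - 11330) + 55) - 1166/7337 = ((-97 - 11330) + 55) - 1166*1/7337 = (-11427 + 55) - 106/667 = -11372 - 106/667 = -7585230/667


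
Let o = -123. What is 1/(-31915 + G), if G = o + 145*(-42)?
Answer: -1/38128 ≈ -2.6227e-5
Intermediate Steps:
G = -6213 (G = -123 + 145*(-42) = -123 - 6090 = -6213)
1/(-31915 + G) = 1/(-31915 - 6213) = 1/(-38128) = -1/38128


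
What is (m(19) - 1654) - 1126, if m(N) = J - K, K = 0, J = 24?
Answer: -2756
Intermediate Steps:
m(N) = 24 (m(N) = 24 - 1*0 = 24 + 0 = 24)
(m(19) - 1654) - 1126 = (24 - 1654) - 1126 = -1630 - 1126 = -2756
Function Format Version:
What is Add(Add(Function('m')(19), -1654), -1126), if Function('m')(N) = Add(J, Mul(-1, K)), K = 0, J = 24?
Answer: -2756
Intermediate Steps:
Function('m')(N) = 24 (Function('m')(N) = Add(24, Mul(-1, 0)) = Add(24, 0) = 24)
Add(Add(Function('m')(19), -1654), -1126) = Add(Add(24, -1654), -1126) = Add(-1630, -1126) = -2756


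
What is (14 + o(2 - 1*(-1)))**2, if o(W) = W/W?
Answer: 225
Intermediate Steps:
o(W) = 1
(14 + o(2 - 1*(-1)))**2 = (14 + 1)**2 = 15**2 = 225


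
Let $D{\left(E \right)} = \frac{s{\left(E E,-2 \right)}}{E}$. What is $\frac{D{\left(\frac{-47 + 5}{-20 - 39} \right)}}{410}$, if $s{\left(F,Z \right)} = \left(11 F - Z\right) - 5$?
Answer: $\frac{2987}{338660} \approx 0.0088201$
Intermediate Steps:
$s{\left(F,Z \right)} = -5 - Z + 11 F$ ($s{\left(F,Z \right)} = \left(- Z + 11 F\right) - 5 = -5 - Z + 11 F$)
$D{\left(E \right)} = \frac{-3 + 11 E^{2}}{E}$ ($D{\left(E \right)} = \frac{-5 - -2 + 11 E E}{E} = \frac{-5 + 2 + 11 E^{2}}{E} = \frac{-3 + 11 E^{2}}{E}$)
$\frac{D{\left(\frac{-47 + 5}{-20 - 39} \right)}}{410} = \frac{- \frac{3}{\left(-47 + 5\right) \frac{1}{-20 - 39}} + 11 \frac{-47 + 5}{-20 - 39}}{410} = \left(- \frac{3}{\left(-42\right) \frac{1}{-59}} + 11 \left(- \frac{42}{-59}\right)\right) \frac{1}{410} = \left(- \frac{3}{\left(-42\right) \left(- \frac{1}{59}\right)} + 11 \left(\left(-42\right) \left(- \frac{1}{59}\right)\right)\right) \frac{1}{410} = \left(- \frac{3}{\frac{42}{59}} + 11 \cdot \frac{42}{59}\right) \frac{1}{410} = \left(\left(-3\right) \frac{59}{42} + \frac{462}{59}\right) \frac{1}{410} = \left(- \frac{59}{14} + \frac{462}{59}\right) \frac{1}{410} = \frac{2987}{826} \cdot \frac{1}{410} = \frac{2987}{338660}$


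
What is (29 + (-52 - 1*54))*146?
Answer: -11242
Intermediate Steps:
(29 + (-52 - 1*54))*146 = (29 + (-52 - 54))*146 = (29 - 106)*146 = -77*146 = -11242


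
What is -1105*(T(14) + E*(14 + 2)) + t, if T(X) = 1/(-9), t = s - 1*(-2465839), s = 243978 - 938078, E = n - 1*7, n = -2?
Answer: 17378836/9 ≈ 1.9310e+6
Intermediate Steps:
E = -9 (E = -2 - 1*7 = -2 - 7 = -9)
s = -694100
t = 1771739 (t = -694100 - 1*(-2465839) = -694100 + 2465839 = 1771739)
T(X) = -⅑
-1105*(T(14) + E*(14 + 2)) + t = -1105*(-⅑ - 9*(14 + 2)) + 1771739 = -1105*(-⅑ - 9*16) + 1771739 = -1105*(-⅑ - 144) + 1771739 = -1105*(-1297/9) + 1771739 = 1433185/9 + 1771739 = 17378836/9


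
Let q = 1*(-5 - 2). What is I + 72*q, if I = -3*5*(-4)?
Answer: -444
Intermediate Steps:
q = -7 (q = 1*(-7) = -7)
I = 60 (I = -15*(-4) = 60)
I + 72*q = 60 + 72*(-7) = 60 - 504 = -444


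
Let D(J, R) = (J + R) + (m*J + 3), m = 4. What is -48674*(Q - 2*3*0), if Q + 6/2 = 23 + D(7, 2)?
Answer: -2920440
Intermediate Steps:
D(J, R) = 3 + R + 5*J (D(J, R) = (J + R) + (4*J + 3) = (J + R) + (3 + 4*J) = 3 + R + 5*J)
Q = 60 (Q = -3 + (23 + (3 + 2 + 5*7)) = -3 + (23 + (3 + 2 + 35)) = -3 + (23 + 40) = -3 + 63 = 60)
-48674*(Q - 2*3*0) = -48674*(60 - 2*3*0) = -48674*(60 - 6*0) = -48674*(60 - 1*0) = -48674*(60 + 0) = -48674*60 = -2920440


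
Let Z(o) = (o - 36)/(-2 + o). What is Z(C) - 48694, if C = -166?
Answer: -4090195/84 ≈ -48693.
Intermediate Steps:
Z(o) = (-36 + o)/(-2 + o)
Z(C) - 48694 = (-36 - 166)/(-2 - 166) - 48694 = -202/(-168) - 48694 = -1/168*(-202) - 48694 = 101/84 - 48694 = -4090195/84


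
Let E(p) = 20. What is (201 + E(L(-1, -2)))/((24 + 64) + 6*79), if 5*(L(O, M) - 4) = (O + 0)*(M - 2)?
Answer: 221/562 ≈ 0.39324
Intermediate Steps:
L(O, M) = 4 + O*(-2 + M)/5 (L(O, M) = 4 + ((O + 0)*(M - 2))/5 = 4 + (O*(-2 + M))/5 = 4 + O*(-2 + M)/5)
(201 + E(L(-1, -2)))/((24 + 64) + 6*79) = (201 + 20)/((24 + 64) + 6*79) = 221/(88 + 474) = 221/562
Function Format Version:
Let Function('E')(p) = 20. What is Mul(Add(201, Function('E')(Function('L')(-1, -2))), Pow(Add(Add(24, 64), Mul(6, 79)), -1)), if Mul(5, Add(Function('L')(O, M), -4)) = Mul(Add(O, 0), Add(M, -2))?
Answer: Rational(221, 562) ≈ 0.39324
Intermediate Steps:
Function('L')(O, M) = Add(4, Mul(Rational(1, 5), O, Add(-2, M))) (Function('L')(O, M) = Add(4, Mul(Rational(1, 5), Mul(Add(O, 0), Add(M, -2)))) = Add(4, Mul(Rational(1, 5), Mul(O, Add(-2, M)))) = Add(4, Mul(Rational(1, 5), O, Add(-2, M))))
Mul(Add(201, Function('E')(Function('L')(-1, -2))), Pow(Add(Add(24, 64), Mul(6, 79)), -1)) = Mul(Add(201, 20), Pow(Add(Add(24, 64), Mul(6, 79)), -1)) = Mul(221, Pow(Add(88, 474), -1)) = Mul(221, Pow(562, -1)) = Mul(221, Rational(1, 562)) = Rational(221, 562)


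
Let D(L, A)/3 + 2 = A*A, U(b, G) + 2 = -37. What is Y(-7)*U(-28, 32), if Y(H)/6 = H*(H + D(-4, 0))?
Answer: -21294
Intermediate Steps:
U(b, G) = -39 (U(b, G) = -2 - 37 = -39)
D(L, A) = -6 + 3*A**2 (D(L, A) = -6 + 3*(A*A) = -6 + 3*A**2)
Y(H) = 6*H*(-6 + H) (Y(H) = 6*(H*(H + (-6 + 3*0**2))) = 6*(H*(H + (-6 + 3*0))) = 6*(H*(H + (-6 + 0))) = 6*(H*(H - 6)) = 6*(H*(-6 + H)) = 6*H*(-6 + H))
Y(-7)*U(-28, 32) = (6*(-7)*(-6 - 7))*(-39) = (6*(-7)*(-13))*(-39) = 546*(-39) = -21294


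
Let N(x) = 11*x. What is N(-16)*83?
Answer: -14608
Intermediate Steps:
N(-16)*83 = (11*(-16))*83 = -176*83 = -14608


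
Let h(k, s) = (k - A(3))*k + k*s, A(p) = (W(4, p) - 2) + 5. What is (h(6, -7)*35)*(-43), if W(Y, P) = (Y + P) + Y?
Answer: 135450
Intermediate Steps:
W(Y, P) = P + 2*Y (W(Y, P) = (P + Y) + Y = P + 2*Y)
A(p) = 11 + p (A(p) = ((p + 2*4) - 2) + 5 = ((p + 8) - 2) + 5 = ((8 + p) - 2) + 5 = (6 + p) + 5 = 11 + p)
h(k, s) = k*s + k*(-14 + k) (h(k, s) = (k - (11 + 3))*k + k*s = (k - 1*14)*k + k*s = (k - 14)*k + k*s = (-14 + k)*k + k*s = k*(-14 + k) + k*s = k*s + k*(-14 + k))
(h(6, -7)*35)*(-43) = ((6*(-14 + 6 - 7))*35)*(-43) = ((6*(-15))*35)*(-43) = -90*35*(-43) = -3150*(-43) = 135450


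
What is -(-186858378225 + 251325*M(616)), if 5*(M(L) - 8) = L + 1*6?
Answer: 186825102795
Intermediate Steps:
M(L) = 46/5 + L/5 (M(L) = 8 + (L + 1*6)/5 = 8 + (L + 6)/5 = 8 + (6 + L)/5 = 8 + (6/5 + L/5) = 46/5 + L/5)
-(-186858378225 + 251325*M(616)) = -(-186856066035 + 30963240) = -251325/(1/(-743493 + (46/5 + 616/5))) = -251325/(1/(-743493 + 662/5)) = -251325/(1/(-3716803/5)) = -251325/(-5/3716803) = -251325*(-3716803/5) = 186825102795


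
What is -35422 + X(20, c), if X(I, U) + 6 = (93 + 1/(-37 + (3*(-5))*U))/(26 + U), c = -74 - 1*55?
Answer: -6926137947/195494 ≈ -35429.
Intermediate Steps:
c = -129 (c = -74 - 55 = -129)
X(I, U) = -6 + (93 + 1/(-37 - 15*U))/(26 + U) (X(I, U) = -6 + (93 + 1/(-37 + (3*(-5))*U))/(26 + U) = -6 + (93 + 1/(-37 - 15*U))/(26 + U))
-35422 + X(20, c) = -35422 + (-2332 - 1167*(-129) - 90*(-129)**2)/(962 + 15*(-129)**2 + 427*(-129)) = -35422 + (-2332 + 150543 - 90*16641)/(962 + 15*16641 - 55083) = -35422 + (-2332 + 150543 - 1497690)/(962 + 249615 - 55083) = -35422 - 1349479/195494 = -6926137947/195494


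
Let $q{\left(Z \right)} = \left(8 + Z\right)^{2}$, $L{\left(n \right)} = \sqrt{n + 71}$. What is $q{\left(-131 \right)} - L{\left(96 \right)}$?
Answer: $15129 - \sqrt{167} \approx 15116.0$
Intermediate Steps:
$L{\left(n \right)} = \sqrt{71 + n}$
$q{\left(-131 \right)} - L{\left(96 \right)} = \left(8 - 131\right)^{2} - \sqrt{71 + 96} = \left(-123\right)^{2} - \sqrt{167} = 15129 - \sqrt{167}$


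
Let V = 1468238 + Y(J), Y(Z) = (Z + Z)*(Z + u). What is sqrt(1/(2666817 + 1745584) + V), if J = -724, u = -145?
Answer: sqrt(1083346376154970999)/630343 ≈ 1651.2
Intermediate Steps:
Y(Z) = 2*Z*(-145 + Z) (Y(Z) = (Z + Z)*(Z - 145) = (2*Z)*(-145 + Z) = 2*Z*(-145 + Z))
V = 2726550 (V = 1468238 + 2*(-724)*(-145 - 724) = 1468238 + 2*(-724)*(-869) = 1468238 + 1258312 = 2726550)
sqrt(1/(2666817 + 1745584) + V) = sqrt(1/(2666817 + 1745584) + 2726550) = sqrt(1/4412401 + 2726550) = sqrt(12030631946551/4412401) = sqrt(1083346376154970999)/630343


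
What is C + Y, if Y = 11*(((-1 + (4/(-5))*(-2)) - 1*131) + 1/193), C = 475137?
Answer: 457123064/965 ≈ 4.7370e+5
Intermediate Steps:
Y = -1384141/965 (Y = 11*(((-1 + (4*(-⅕))*(-2)) - 131) + 1/193) = 11*(((-1 - ⅘*(-2)) - 131) + 1/193) = 11*(((-1 + 8/5) - 131) + 1/193) = 11*((⅗ - 131) + 1/193) = 11*(-652/5 + 1/193) = 11*(-125831/965) = -1384141/965 ≈ -1434.3)
C + Y = 475137 - 1384141/965 = 457123064/965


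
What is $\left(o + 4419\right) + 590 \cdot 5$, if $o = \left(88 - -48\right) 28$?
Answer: $11177$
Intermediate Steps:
$o = 3808$ ($o = \left(88 + 48\right) 28 = 136 \cdot 28 = 3808$)
$\left(o + 4419\right) + 590 \cdot 5 = \left(3808 + 4419\right) + 590 \cdot 5 = 8227 + 2950 = 11177$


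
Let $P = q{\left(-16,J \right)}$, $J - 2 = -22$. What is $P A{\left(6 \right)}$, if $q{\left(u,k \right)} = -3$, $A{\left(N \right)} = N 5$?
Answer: $-90$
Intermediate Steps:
$J = -20$ ($J = 2 - 22 = -20$)
$A{\left(N \right)} = 5 N$
$P = -3$
$P A{\left(6 \right)} = - 3 \cdot 5 \cdot 6 = \left(-3\right) 30 = -90$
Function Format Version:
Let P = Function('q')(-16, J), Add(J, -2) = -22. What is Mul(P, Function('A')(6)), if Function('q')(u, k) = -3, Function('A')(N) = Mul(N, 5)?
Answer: -90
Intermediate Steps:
J = -20 (J = Add(2, -22) = -20)
Function('A')(N) = Mul(5, N)
P = -3
Mul(P, Function('A')(6)) = Mul(-3, Mul(5, 6)) = Mul(-3, 30) = -90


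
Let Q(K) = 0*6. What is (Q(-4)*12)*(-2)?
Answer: 0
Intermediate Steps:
Q(K) = 0
(Q(-4)*12)*(-2) = (0*12)*(-2) = 0*(-2) = 0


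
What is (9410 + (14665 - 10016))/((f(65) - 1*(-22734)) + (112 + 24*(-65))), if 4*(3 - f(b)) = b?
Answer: 56236/85091 ≈ 0.66089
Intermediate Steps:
f(b) = 3 - b/4
(9410 + (14665 - 10016))/((f(65) - 1*(-22734)) + (112 + 24*(-65))) = (9410 + (14665 - 10016))/(((3 - ¼*65) - 1*(-22734)) + (112 + 24*(-65))) = (9410 + 4649)/(((3 - 65/4) + 22734) + (112 - 1560)) = 14059/((-53/4 + 22734) - 1448) = 14059/(90883/4 - 1448) = 14059/(85091/4) = 14059*(4/85091) = 56236/85091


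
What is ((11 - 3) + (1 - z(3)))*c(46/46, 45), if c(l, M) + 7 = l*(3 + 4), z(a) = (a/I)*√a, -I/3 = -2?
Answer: 0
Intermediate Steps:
I = 6 (I = -3*(-2) = 6)
z(a) = a^(3/2)/6 (z(a) = (a/6)*√a = a^(3/2)/6)
c(l, M) = -7 + 7*l (c(l, M) = -7 + l*(3 + 4) = -7 + l*7 = -7 + 7*l)
((11 - 3) + (1 - z(3)))*c(46/46, 45) = ((11 - 3) + (1 - 3^(3/2)/6))*(-7 + 7*(46/46)) = (8 + (1 - 3*√3/6))*(-7 + 7*(46*(1/46))) = (8 + (1 - √3/2))*(-7 + 7*1) = (8 + (1 - √3/2))*(-7 + 7) = (9 - √3/2)*0 = 0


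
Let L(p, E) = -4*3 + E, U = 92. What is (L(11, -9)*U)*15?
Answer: -28980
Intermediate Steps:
L(p, E) = -12 + E
(L(11, -9)*U)*15 = ((-12 - 9)*92)*15 = -21*92*15 = -1932*15 = -28980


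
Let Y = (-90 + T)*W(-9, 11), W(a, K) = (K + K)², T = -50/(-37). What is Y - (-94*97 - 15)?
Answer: -1249599/37 ≈ -33773.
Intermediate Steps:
T = 50/37 (T = -50*(-1/37) = 50/37 ≈ 1.3514)
W(a, K) = 4*K² (W(a, K) = (2*K)² = 4*K²)
Y = -1587520/37 (Y = (-90 + 50/37)*(4*11²) = -13120*121/37 = -3280/37*484 = -1587520/37 ≈ -42906.)
Y - (-94*97 - 15) = -1587520/37 - (-94*97 - 15) = -1587520/37 - (-9118 - 15) = -1587520/37 - 1*(-9133) = -1587520/37 + 9133 = -1249599/37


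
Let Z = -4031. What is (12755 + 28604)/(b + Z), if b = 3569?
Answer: -41359/462 ≈ -89.522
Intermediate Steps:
(12755 + 28604)/(b + Z) = (12755 + 28604)/(3569 - 4031) = 41359/(-462) = 41359*(-1/462) = -41359/462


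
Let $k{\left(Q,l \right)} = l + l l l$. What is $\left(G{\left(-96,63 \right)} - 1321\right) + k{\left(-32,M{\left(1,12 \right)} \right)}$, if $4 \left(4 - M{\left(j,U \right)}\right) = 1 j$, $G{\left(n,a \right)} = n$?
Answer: $- \frac{87073}{64} \approx -1360.5$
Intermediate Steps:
$M{\left(j,U \right)} = 4 - \frac{j}{4}$ ($M{\left(j,U \right)} = 4 - \frac{1 j}{4} = 4 - \frac{j}{4}$)
$k{\left(Q,l \right)} = l + l^{3}$ ($k{\left(Q,l \right)} = l + l^{2} l = l + l^{3}$)
$\left(G{\left(-96,63 \right)} - 1321\right) + k{\left(-32,M{\left(1,12 \right)} \right)} = \left(-96 - 1321\right) + \left(\left(4 - \frac{1}{4}\right) + \left(4 - \frac{1}{4}\right)^{3}\right) = -1417 + \left(\left(4 - \frac{1}{4}\right) + \left(4 - \frac{1}{4}\right)^{3}\right) = -1417 + \left(\frac{15}{4} + \left(\frac{15}{4}\right)^{3}\right) = -1417 + \left(\frac{15}{4} + \frac{3375}{64}\right) = -1417 + \frac{3615}{64} = - \frac{87073}{64}$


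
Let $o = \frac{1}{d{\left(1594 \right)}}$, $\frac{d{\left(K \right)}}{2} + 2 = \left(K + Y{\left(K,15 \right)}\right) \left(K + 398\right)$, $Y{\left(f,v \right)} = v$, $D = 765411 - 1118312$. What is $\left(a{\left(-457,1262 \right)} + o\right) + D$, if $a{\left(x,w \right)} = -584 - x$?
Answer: $- \frac{2262998443055}{6410252} \approx -3.5303 \cdot 10^{5}$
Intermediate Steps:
$D = -352901$ ($D = 765411 - 1118312 = -352901$)
$d{\left(K \right)} = -4 + 2 \left(15 + K\right) \left(398 + K\right)$ ($d{\left(K \right)} = -4 + 2 \left(K + 15\right) \left(K + 398\right) = -4 + 2 \left(15 + K\right) \left(398 + K\right)$)
$o = \frac{1}{6410252}$ ($o = \frac{1}{11936 + 2 \cdot 1594^{2} + 826 \cdot 1594} = \frac{1}{11936 + 2 \cdot 2540836 + 1316644} = \frac{1}{11936 + 5081672 + 1316644} = \frac{1}{6410252} \approx 1.56 \cdot 10^{-7}$)
$\left(a{\left(-457,1262 \right)} + o\right) + D = \left(\left(-584 - -457\right) + \frac{1}{6410252}\right) - 352901 = \left(\left(-584 + 457\right) + \frac{1}{6410252}\right) - 352901 = \left(-127 + \frac{1}{6410252}\right) - 352901 = - \frac{814102003}{6410252} - 352901 = - \frac{2262998443055}{6410252}$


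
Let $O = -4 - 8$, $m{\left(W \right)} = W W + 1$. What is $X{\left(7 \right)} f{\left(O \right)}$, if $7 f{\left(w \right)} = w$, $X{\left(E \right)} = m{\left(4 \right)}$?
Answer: $- \frac{204}{7} \approx -29.143$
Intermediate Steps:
$m{\left(W \right)} = 1 + W^{2}$ ($m{\left(W \right)} = W^{2} + 1 = 1 + W^{2}$)
$X{\left(E \right)} = 17$ ($X{\left(E \right)} = 1 + 4^{2} = 1 + 16 = 17$)
$O = -12$ ($O = -4 - 8 = -12$)
$f{\left(w \right)} = \frac{w}{7}$
$X{\left(7 \right)} f{\left(O \right)} = 17 \cdot \frac{1}{7} \left(-12\right) = 17 \left(- \frac{12}{7}\right) = - \frac{204}{7}$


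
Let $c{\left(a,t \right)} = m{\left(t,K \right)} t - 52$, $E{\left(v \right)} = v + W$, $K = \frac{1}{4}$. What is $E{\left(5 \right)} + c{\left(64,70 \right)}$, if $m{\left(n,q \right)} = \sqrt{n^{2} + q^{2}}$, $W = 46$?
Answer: $-1 + \frac{35 \sqrt{78401}}{2} \approx 4899.0$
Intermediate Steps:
$K = \frac{1}{4} \approx 0.25$
$E{\left(v \right)} = 46 + v$ ($E{\left(v \right)} = v + 46 = 46 + v$)
$c{\left(a,t \right)} = -52 + t \sqrt{\frac{1}{16} + t^{2}}$ ($c{\left(a,t \right)} = \sqrt{t^{2} + \left(\frac{1}{4}\right)^{2}} t - 52 = \sqrt{t^{2} + \frac{1}{16}} t - 52 = \sqrt{\frac{1}{16} + t^{2}} t - 52 = t \sqrt{\frac{1}{16} + t^{2}} - 52 = -52 + t \sqrt{\frac{1}{16} + t^{2}}$)
$E{\left(5 \right)} + c{\left(64,70 \right)} = \left(46 + 5\right) - \left(52 - \frac{35 \sqrt{1 + 16 \cdot 70^{2}}}{2}\right) = 51 - \left(52 - \frac{35 \sqrt{1 + 16 \cdot 4900}}{2}\right) = 51 - \left(52 - \frac{35 \sqrt{1 + 78400}}{2}\right) = 51 - \left(52 - \frac{35 \sqrt{78401}}{2}\right) = -1 + \frac{35 \sqrt{78401}}{2}$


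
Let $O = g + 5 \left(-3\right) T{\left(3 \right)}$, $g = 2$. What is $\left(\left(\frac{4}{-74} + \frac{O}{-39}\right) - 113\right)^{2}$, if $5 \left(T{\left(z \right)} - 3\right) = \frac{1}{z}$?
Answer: $\frac{26085157081}{2082249} \approx 12527.0$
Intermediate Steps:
$T{\left(z \right)} = 3 + \frac{1}{5 z}$
$O = -44$ ($O = 2 + 5 \left(-3\right) \left(3 + \frac{1}{5 \cdot 3}\right) = 2 - 15 \left(3 + \frac{1}{5} \cdot \frac{1}{3}\right) = 2 - 15 \left(3 + \frac{1}{15}\right) = 2 - 46 = -44$)
$\left(\left(\frac{4}{-74} + \frac{O}{-39}\right) - 113\right)^{2} = \left(\left(\frac{4}{-74} - \frac{44}{-39}\right) - 113\right)^{2} = \left(\left(4 \left(- \frac{1}{74}\right) - - \frac{44}{39}\right) - 113\right)^{2} = \left(\left(- \frac{2}{37} + \frac{44}{39}\right) - 113\right)^{2} = \left(\frac{1550}{1443} - 113\right)^{2} = \left(- \frac{161509}{1443}\right)^{2} = \frac{26085157081}{2082249}$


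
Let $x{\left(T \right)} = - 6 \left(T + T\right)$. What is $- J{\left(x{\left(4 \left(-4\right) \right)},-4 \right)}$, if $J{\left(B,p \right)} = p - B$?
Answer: $196$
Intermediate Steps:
$x{\left(T \right)} = - 12 T$ ($x{\left(T \right)} = - 6 \cdot 2 T = - 12 T$)
$- J{\left(x{\left(4 \left(-4\right) \right)},-4 \right)} = - (-4 - - 12 \cdot 4 \left(-4\right)) = - (-4 - \left(-12\right) \left(-16\right)) = - (-4 - 192) = \left(-1\right) \left(-196\right) = 196$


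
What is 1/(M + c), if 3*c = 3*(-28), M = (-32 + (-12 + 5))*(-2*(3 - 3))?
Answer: -1/28 ≈ -0.035714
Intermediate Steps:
M = 0 (M = (-32 - 7)*(-2*0) = -39*0 = 0)
c = -28 (c = (3*(-28))/3 = (1/3)*(-84) = -28)
1/(M + c) = 1/(0 - 28) = 1/(-28) = -1/28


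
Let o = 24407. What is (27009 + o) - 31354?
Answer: 20062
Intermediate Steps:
(27009 + o) - 31354 = (27009 + 24407) - 31354 = 51416 - 31354 = 20062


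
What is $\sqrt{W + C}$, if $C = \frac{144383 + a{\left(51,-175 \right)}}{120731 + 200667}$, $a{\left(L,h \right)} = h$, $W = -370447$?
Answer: $\frac{i \sqrt{9566474198693951}}{160699} \approx 608.64 i$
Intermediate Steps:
$C = \frac{72104}{160699}$ ($C = \frac{144383 - 175}{120731 + 200667} = \frac{144208}{321398} = 144208 \cdot \frac{1}{321398} = \frac{72104}{160699} \approx 0.44869$)
$\sqrt{W + C} = \sqrt{-370447 + \frac{72104}{160699}} = \sqrt{- \frac{59530390349}{160699}} = \frac{i \sqrt{9566474198693951}}{160699}$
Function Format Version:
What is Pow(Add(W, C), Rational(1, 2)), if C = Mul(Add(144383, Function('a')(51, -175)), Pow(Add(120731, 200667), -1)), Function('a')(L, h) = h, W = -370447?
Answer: Mul(Rational(1, 160699), I, Pow(9566474198693951, Rational(1, 2))) ≈ Mul(608.64, I)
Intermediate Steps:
C = Rational(72104, 160699) (C = Mul(Add(144383, -175), Pow(Add(120731, 200667), -1)) = Mul(144208, Pow(321398, -1)) = Mul(144208, Rational(1, 321398)) = Rational(72104, 160699) ≈ 0.44869)
Pow(Add(W, C), Rational(1, 2)) = Pow(Add(-370447, Rational(72104, 160699)), Rational(1, 2)) = Pow(Rational(-59530390349, 160699), Rational(1, 2)) = Mul(Rational(1, 160699), I, Pow(9566474198693951, Rational(1, 2)))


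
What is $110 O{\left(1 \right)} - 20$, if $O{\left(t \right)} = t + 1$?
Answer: $200$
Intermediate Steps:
$O{\left(t \right)} = 1 + t$
$110 O{\left(1 \right)} - 20 = 110 \left(1 + 1\right) - 20 = 110 \cdot 2 - 20 = 220 - 20 = 200$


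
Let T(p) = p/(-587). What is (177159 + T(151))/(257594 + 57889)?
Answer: 14856026/26455503 ≈ 0.56155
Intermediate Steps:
T(p) = -p/587 (T(p) = p*(-1/587) = -p/587)
(177159 + T(151))/(257594 + 57889) = (177159 - 1/587*151)/(257594 + 57889) = (177159 - 151/587)/315483 = (103992182/587)*(1/315483) = 14856026/26455503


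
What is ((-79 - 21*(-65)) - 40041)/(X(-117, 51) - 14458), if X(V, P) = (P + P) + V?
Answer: 38755/14473 ≈ 2.6777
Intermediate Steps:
X(V, P) = V + 2*P (X(V, P) = 2*P + V = V + 2*P)
((-79 - 21*(-65)) - 40041)/(X(-117, 51) - 14458) = ((-79 - 21*(-65)) - 40041)/((-117 + 2*51) - 14458) = ((-79 + 1365) - 40041)/((-117 + 102) - 14458) = (1286 - 40041)/(-15 - 14458) = -38755/(-14473) = -38755*(-1/14473) = 38755/14473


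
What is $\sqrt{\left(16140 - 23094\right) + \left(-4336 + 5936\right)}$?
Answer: $i \sqrt{5354} \approx 73.171 i$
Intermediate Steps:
$\sqrt{\left(16140 - 23094\right) + \left(-4336 + 5936\right)} = \sqrt{\left(16140 - 23094\right) + 1600} = \sqrt{-6954 + 1600} = \sqrt{-5354} = i \sqrt{5354}$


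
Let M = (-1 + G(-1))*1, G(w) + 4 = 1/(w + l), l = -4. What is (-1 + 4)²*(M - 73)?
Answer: -3519/5 ≈ -703.80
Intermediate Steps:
G(w) = -4 + 1/(-4 + w) (G(w) = -4 + 1/(w - 4) = -4 + 1/(-4 + w))
M = -26/5 (M = (-1 + (17 - 4*(-1))/(-4 - 1))*1 = (-1 + (17 + 4)/(-5))*1 = (-1 - ⅕*21)*1 = (-1 - 21/5)*1 = -26/5*1 = -26/5 ≈ -5.2000)
(-1 + 4)²*(M - 73) = (-1 + 4)²*(-26/5 - 73) = 3²*(-391/5) = 9*(-391/5) = -3519/5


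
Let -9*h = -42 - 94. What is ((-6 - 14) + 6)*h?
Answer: -1904/9 ≈ -211.56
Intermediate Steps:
h = 136/9 (h = -(-42 - 94)/9 = -1/9*(-136) = 136/9 ≈ 15.111)
((-6 - 14) + 6)*h = ((-6 - 14) + 6)*(136/9) = (-20 + 6)*(136/9) = -14*136/9 = -1904/9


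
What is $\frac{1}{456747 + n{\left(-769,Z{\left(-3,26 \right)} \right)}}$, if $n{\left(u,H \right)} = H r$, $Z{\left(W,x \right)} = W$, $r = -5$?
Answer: $\frac{1}{456762} \approx 2.1893 \cdot 10^{-6}$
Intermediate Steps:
$n{\left(u,H \right)} = - 5 H$ ($n{\left(u,H \right)} = H \left(-5\right) = - 5 H$)
$\frac{1}{456747 + n{\left(-769,Z{\left(-3,26 \right)} \right)}} = \frac{1}{456747 - -15} = \frac{1}{456747 + 15} = \frac{1}{456762}$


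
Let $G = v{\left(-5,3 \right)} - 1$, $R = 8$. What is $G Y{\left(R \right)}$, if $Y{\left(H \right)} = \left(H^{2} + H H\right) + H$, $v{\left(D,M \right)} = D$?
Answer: $-816$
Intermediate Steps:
$Y{\left(H \right)} = H + 2 H^{2}$ ($Y{\left(H \right)} = \left(H^{2} + H^{2}\right) + H = 2 H^{2} + H = H + 2 H^{2}$)
$G = -6$ ($G = -5 - 1 = -6$)
$G Y{\left(R \right)} = - 6 \cdot 8 \left(1 + 2 \cdot 8\right) = - 6 \cdot 8 \left(1 + 16\right) = - 6 \cdot 8 \cdot 17 = \left(-6\right) 136 = -816$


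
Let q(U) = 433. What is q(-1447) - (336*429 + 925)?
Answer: -144636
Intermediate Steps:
q(-1447) - (336*429 + 925) = 433 - (336*429 + 925) = 433 - (144144 + 925) = 433 - 1*145069 = 433 - 145069 = -144636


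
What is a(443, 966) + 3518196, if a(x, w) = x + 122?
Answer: 3518761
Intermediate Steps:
a(x, w) = 122 + x
a(443, 966) + 3518196 = (122 + 443) + 3518196 = 565 + 3518196 = 3518761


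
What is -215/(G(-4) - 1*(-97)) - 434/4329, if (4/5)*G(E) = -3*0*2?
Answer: -972833/419913 ≈ -2.3167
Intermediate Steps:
G(E) = 0 (G(E) = 5*(-3*0*2)/4 = 5*(0*2)/4 = (5/4)*0 = 0)
-215/(G(-4) - 1*(-97)) - 434/4329 = -215/(0 - 1*(-97)) - 434/4329 = -215/(0 + 97) - 434*1/4329 = -215/97 - 434/4329 = -972833/419913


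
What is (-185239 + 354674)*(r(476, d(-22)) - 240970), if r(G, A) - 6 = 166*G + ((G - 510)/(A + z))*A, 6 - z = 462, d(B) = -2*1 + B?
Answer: -54879894839/2 ≈ -2.7440e+10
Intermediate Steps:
d(B) = -2 + B
z = -456 (z = 6 - 1*462 = 6 - 462 = -456)
r(G, A) = 6 + 166*G + A*(-510 + G)/(-456 + A) (r(G, A) = 6 + (166*G + ((G - 510)/(A - 456))*A) = 6 + (166*G + ((-510 + G)/(-456 + A))*A) = 6 + (166*G + A*(-510 + G)/(-456 + A)) = 6 + 166*G + A*(-510 + G)/(-456 + A))
(-185239 + 354674)*(r(476, d(-22)) - 240970) = (-185239 + 354674)*((-2736 - 75696*476 - 504*(-2 - 22) + 167*(-2 - 22)*476)/(-456 + (-2 - 22)) - 240970) = 169435*((-2736 - 36031296 - 504*(-24) + 167*(-24)*476)/(-456 - 24) - 240970) = 169435*((-2736 - 36031296 + 12096 - 1907808)/(-480) - 240970) = 169435*(-1/480*(-37929744) - 240970) = 169435*(790203/10 - 240970) = 169435*(-1619497/10) = -54879894839/2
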